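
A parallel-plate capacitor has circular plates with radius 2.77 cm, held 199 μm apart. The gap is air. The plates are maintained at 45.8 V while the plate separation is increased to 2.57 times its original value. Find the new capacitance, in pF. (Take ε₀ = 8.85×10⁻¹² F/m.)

A = π(2.77 cm)² = 2.41×10⁻³ m².
Initially C₁ = ε₀A/d = 8.85×10⁻¹² × 2.41×10⁻³ / 1.99×10⁻⁴ = 1.07×10⁻¹⁰ F.
C = ε₀A/d scales as 1/d, so C₂/C₁ = d₁/d₂ = 1/2.57 = 0.389.
C₂ = 0.389 × 1.07×10⁻¹⁰ = 4.17×10⁻¹¹ F.

41.7 pF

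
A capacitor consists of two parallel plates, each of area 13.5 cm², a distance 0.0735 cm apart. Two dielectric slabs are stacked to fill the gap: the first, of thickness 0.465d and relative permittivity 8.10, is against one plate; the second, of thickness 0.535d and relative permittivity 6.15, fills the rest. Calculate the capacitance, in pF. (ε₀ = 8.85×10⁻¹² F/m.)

C ≈ 113 pF

A = 13.5 cm² = 1.35×10⁻³ m².
Stacked slabs ⇒ two capacitors in series, each with the full plate area.
C₁ = κ₁ε₀A/d₁ = 8.10 × 8.85×10⁻¹² × 1.35×10⁻³ / 3.42×10⁻⁴ = 2.83×10⁻¹⁰ F.
C₂ = κ₂ε₀A/d₂ = 6.15 × 8.85×10⁻¹² × 1.35×10⁻³ / 3.93×10⁻⁴ = 1.87×10⁻¹⁰ F.
C = (1/C₁ + 1/C₂)⁻¹ = 1.13×10⁻¹⁰ F.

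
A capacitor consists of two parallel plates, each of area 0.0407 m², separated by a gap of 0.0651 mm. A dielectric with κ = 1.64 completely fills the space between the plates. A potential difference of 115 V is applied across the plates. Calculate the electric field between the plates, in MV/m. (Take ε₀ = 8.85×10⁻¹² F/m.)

E = V/d = 115 / 6.51×10⁻⁵ = 1.77×10⁶ V/m.

E ≈ 1.77 MV/m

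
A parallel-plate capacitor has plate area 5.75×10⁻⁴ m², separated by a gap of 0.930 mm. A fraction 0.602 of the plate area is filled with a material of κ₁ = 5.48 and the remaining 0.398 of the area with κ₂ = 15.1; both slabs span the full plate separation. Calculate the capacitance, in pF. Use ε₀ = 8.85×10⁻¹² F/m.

Side-by-side slabs ⇒ two capacitors in parallel, each spanning the full gap.
C₁ = κ₁ε₀A₁/d = 5.48 × 8.85×10⁻¹² × 3.46×10⁻⁴ / 9.30×10⁻⁴ = 1.81×10⁻¹¹ F.
C₂ = κ₂ε₀A₂/d = 15.1 × 8.85×10⁻¹² × 2.29×10⁻⁴ / 9.30×10⁻⁴ = 3.29×10⁻¹¹ F.
C = C₁ + C₂ = 5.09×10⁻¹¹ F.

50.9 pF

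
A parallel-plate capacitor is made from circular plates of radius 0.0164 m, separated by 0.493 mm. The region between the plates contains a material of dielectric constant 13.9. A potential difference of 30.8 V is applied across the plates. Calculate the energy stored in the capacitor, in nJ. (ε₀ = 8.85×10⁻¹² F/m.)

100 nJ

A = π(0.0164 m)² = 8.45×10⁻⁴ m².
C = κε₀A/d = 13.9 × 8.85×10⁻¹² × 8.45×10⁻⁴ / 4.93×10⁻⁴ = 2.11×10⁻¹⁰ F.
U = ½CV² = ½ × 2.11×10⁻¹⁰ × (30.8)² = 1.00×10⁻⁷ J.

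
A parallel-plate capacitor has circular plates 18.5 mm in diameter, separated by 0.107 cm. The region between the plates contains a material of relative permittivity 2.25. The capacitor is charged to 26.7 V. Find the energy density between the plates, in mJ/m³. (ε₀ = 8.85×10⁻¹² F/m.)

u ≈ 6.20 mJ/m³

E = V/d = 26.7 / 1.07×10⁻³ = 2.50×10⁴ V/m.
u = ½κε₀E² = ½ × 2.25 × 8.85×10⁻¹² × (2.50×10⁴)² = 6.20×10⁻³ J/m³.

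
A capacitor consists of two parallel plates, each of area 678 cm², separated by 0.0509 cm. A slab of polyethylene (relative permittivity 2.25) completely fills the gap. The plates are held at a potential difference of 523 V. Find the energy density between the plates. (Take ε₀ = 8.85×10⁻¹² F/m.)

E = V/d = 523 / 5.09×10⁻⁴ = 1.03×10⁶ V/m.
u = ½κε₀E² = ½ × 2.25 × 8.85×10⁻¹² × (1.03×10⁶)² = 10.5 J/m³.

10.5 J/m³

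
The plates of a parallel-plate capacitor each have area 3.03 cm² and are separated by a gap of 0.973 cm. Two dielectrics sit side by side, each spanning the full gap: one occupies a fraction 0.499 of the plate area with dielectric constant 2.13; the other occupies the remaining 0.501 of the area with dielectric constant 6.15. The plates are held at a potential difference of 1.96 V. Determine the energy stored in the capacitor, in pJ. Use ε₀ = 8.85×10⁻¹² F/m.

A = 3.03 cm² = 3.03×10⁻⁴ m².
Side-by-side slabs ⇒ two capacitors in parallel, each spanning the full gap.
C₁ = κ₁ε₀A₁/d = 2.13 × 8.85×10⁻¹² × 1.51×10⁻⁴ / 9.73×10⁻³ = 2.93×10⁻¹³ F.
C₂ = κ₂ε₀A₂/d = 6.15 × 8.85×10⁻¹² × 1.52×10⁻⁴ / 9.73×10⁻³ = 8.49×10⁻¹³ F.
C = C₁ + C₂ = 1.14×10⁻¹² F.
U = ½CV² = ½ × 1.14×10⁻¹² × (1.96)² = 2.19×10⁻¹² J.

2.19 pJ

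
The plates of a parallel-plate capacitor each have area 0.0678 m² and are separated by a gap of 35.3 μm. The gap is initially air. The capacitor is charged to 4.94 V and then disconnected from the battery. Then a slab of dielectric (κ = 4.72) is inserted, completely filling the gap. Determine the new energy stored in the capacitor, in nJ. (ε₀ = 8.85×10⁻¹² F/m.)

43.9 nJ

Initially C₁ = ε₀A/d = 8.85×10⁻¹² × 6.78×10⁻² / 3.53×10⁻⁵ = 1.70×10⁻⁸ F.
U₁ = 2.07×10⁻⁷ J.
Isolated ⇒ Q is held fixed. C₂ = 4.72 C₁ and U = Q²/(2C), so U₂/U₁ = C₁/C₂ = 0.212.
U₂ = 0.212 × 2.07×10⁻⁷ = 4.39×10⁻⁸ J.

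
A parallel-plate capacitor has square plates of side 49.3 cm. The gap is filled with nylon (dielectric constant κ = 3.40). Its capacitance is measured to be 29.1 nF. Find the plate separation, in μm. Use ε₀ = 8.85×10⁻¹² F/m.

A = (49.3 cm)² = 0.243 m².
d = κε₀A/C = 3.40 × 8.85×10⁻¹² × 0.243 / 2.91×10⁻⁸ = 2.51×10⁻⁴ m.

d ≈ 251 μm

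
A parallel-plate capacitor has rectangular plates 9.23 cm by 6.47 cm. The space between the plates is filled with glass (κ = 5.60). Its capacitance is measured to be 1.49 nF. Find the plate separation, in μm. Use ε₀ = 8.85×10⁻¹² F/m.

A = 9.23 × 6.47 cm² = 5.97×10⁻³ m².
d = κε₀A/C = 5.60 × 8.85×10⁻¹² × 5.97×10⁻³ / 1.49×10⁻⁹ = 1.99×10⁻⁴ m.

199 μm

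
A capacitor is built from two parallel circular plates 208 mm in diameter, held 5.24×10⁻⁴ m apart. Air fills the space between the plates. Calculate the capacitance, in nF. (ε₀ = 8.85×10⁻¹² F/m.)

A = π(208/2 mm)² = 3.40×10⁻² m².
C = ε₀A/d = 8.85×10⁻¹² × 3.40×10⁻² / 5.24×10⁻⁴ = 5.74×10⁻¹⁰ F.

C ≈ 0.574 nF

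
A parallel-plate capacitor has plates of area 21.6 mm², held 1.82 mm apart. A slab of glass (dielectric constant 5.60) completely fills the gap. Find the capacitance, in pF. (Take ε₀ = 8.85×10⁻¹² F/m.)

0.588 pF

A = 21.6 mm² = 2.16×10⁻⁵ m².
C = κε₀A/d = 5.60 × 8.85×10⁻¹² × 2.16×10⁻⁵ / 1.82×10⁻³ = 5.88×10⁻¹³ F.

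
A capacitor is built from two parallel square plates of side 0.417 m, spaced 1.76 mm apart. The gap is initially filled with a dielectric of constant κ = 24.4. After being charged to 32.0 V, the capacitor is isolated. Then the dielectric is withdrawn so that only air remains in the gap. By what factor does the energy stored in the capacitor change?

24.4

Isolated ⇒ Q is held fixed.
C₂ = 0.0410 C₁ and U = Q²/(2C), so U₂/U₁ = C₁/C₂ = 24.4.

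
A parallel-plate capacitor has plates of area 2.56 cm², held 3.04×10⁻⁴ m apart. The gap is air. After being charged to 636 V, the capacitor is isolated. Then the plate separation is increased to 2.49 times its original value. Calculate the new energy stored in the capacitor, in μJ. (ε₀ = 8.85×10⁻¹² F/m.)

3.75 μJ

A = 2.56 cm² = 2.56×10⁻⁴ m².
Initially C₁ = ε₀A/d = 8.85×10⁻¹² × 2.56×10⁻⁴ / 3.04×10⁻⁴ = 7.45×10⁻¹² F.
U₁ = 1.51×10⁻⁶ J.
Isolated ⇒ Q is held fixed. C₂ = 0.402 C₁ and U = Q²/(2C), so U₂/U₁ = C₁/C₂ = 2.49.
U₂ = 2.49 × 1.51×10⁻⁶ = 3.75×10⁻⁶ J.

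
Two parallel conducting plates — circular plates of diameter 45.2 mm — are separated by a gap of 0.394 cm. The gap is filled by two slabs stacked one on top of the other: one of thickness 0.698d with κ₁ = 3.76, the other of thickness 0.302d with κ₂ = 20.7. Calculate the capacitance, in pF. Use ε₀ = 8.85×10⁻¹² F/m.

C ≈ 18.0 pF

A = π(45.2/2 mm)² = 1.60×10⁻³ m².
Stacked slabs ⇒ two capacitors in series, each with the full plate area.
C₁ = κ₁ε₀A/d₁ = 3.76 × 8.85×10⁻¹² × 1.60×10⁻³ / 2.75×10⁻³ = 1.94×10⁻¹¹ F.
C₂ = κ₂ε₀A/d₂ = 20.7 × 8.85×10⁻¹² × 1.60×10⁻³ / 1.19×10⁻³ = 2.47×10⁻¹⁰ F.
C = (1/C₁ + 1/C₂)⁻¹ = 1.80×10⁻¹¹ F.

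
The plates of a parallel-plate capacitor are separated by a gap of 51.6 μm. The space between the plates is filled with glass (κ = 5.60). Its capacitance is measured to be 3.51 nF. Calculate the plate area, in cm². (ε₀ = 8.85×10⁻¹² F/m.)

36.5 cm²

A = Cd/(κε₀) = 3.51×10⁻⁹ × 5.16×10⁻⁵ / (5.60 × 8.85×10⁻¹²) = 3.65×10⁻³ m².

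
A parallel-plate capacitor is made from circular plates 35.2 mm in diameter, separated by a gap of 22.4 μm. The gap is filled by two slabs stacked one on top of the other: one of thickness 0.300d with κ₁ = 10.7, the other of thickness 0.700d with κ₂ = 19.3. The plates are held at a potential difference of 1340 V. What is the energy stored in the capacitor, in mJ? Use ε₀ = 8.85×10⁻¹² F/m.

A = π(35.2/2 mm)² = 9.73×10⁻⁴ m².
Stacked slabs ⇒ two capacitors in series, each with the full plate area.
C₁ = κ₁ε₀A/d₁ = 10.7 × 8.85×10⁻¹² × 9.73×10⁻⁴ / 6.72×10⁻⁶ = 1.37×10⁻⁸ F.
C₂ = κ₂ε₀A/d₂ = 19.3 × 8.85×10⁻¹² × 9.73×10⁻⁴ / 1.57×10⁻⁵ = 1.06×10⁻⁸ F.
C = (1/C₁ + 1/C₂)⁻¹ = 5.98×10⁻⁹ F.
U = ½CV² = ½ × 5.98×10⁻⁹ × (1340)² = 5.37×10⁻³ J.

5.37 mJ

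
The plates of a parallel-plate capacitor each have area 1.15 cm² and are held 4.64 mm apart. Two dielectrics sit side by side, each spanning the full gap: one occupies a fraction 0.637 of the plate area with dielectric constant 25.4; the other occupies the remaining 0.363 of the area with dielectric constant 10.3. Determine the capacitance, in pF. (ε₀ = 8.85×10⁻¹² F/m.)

4.37 pF

A = 1.15 cm² = 1.15×10⁻⁴ m².
Side-by-side slabs ⇒ two capacitors in parallel, each spanning the full gap.
C₁ = κ₁ε₀A₁/d = 25.4 × 8.85×10⁻¹² × 7.33×10⁻⁵ / 4.64×10⁻³ = 3.55×10⁻¹² F.
C₂ = κ₂ε₀A₂/d = 10.3 × 8.85×10⁻¹² × 4.17×10⁻⁵ / 4.64×10⁻³ = 8.20×10⁻¹³ F.
C = C₁ + C₂ = 4.37×10⁻¹² F.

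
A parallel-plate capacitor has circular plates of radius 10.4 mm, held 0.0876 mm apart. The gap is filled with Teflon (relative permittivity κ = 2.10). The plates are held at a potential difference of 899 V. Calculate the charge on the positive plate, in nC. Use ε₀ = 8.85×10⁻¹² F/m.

A = π(10.4 mm)² = 3.40×10⁻⁴ m².
C = κε₀A/d = 2.10 × 8.85×10⁻¹² × 3.40×10⁻⁴ / 8.76×10⁻⁵ = 7.21×10⁻¹¹ F.
Q = CV = 7.21×10⁻¹¹ × 899 = 6.48×10⁻⁸ C.

Q ≈ 64.8 nC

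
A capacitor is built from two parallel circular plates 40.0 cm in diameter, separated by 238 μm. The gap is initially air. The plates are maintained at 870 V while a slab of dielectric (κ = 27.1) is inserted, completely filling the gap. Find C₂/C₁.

C = κε₀A/d scales with κ, so C₂/C₁ = κ = 27.1.

C₂/C₁ ≈ 27.1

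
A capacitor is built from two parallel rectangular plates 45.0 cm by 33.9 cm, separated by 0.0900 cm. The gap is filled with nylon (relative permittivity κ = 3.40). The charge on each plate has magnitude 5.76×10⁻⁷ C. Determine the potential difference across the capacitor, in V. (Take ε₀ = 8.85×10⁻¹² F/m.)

V ≈ 113 V

A = 45.0 × 33.9 cm² = 0.153 m².
C = κε₀A/d = 3.40 × 8.85×10⁻¹² × 0.153 / 9.00×10⁻⁴ = 5.10×10⁻⁹ F.
V = Q/C = 5.76×10⁻⁷ / 5.10×10⁻⁹ = 1.13×10² V.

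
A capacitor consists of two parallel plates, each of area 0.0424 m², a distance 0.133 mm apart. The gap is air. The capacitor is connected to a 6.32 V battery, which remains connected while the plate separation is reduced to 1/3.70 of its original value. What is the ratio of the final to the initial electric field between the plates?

3.70

Battery connected ⇒ V is held fixed.
E = V/d, so E₂/E₁ = d₁/d₂ = 3.70.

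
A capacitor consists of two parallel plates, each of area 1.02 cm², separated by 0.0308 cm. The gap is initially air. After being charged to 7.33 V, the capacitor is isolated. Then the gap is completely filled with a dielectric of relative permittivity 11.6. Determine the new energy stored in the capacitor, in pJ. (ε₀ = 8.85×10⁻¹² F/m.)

A = 1.02 cm² = 1.02×10⁻⁴ m².
Initially C₁ = ε₀A/d = 8.85×10⁻¹² × 1.02×10⁻⁴ / 3.08×10⁻⁴ = 2.93×10⁻¹² F.
U₁ = 7.87×10⁻¹¹ J.
Isolated ⇒ Q is held fixed. C₂ = 11.6 C₁ and U = Q²/(2C), so U₂/U₁ = C₁/C₂ = 0.0862.
U₂ = 0.0862 × 7.87×10⁻¹¹ = 6.79×10⁻¹² J.

6.79 pJ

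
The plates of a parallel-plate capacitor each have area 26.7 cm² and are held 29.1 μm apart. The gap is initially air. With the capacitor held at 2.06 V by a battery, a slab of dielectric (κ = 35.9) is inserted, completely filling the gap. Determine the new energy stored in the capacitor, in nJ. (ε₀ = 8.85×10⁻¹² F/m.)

61.9 nJ

A = 26.7 cm² = 2.67×10⁻³ m².
Initially C₁ = ε₀A/d = 8.85×10⁻¹² × 2.67×10⁻³ / 2.91×10⁻⁵ = 8.12×10⁻¹⁰ F.
U₁ = 1.72×10⁻⁹ J.
Battery connected ⇒ V is held fixed. C₂ = 35.9 C₁ and U = ½CV², so U₂/U₁ = C₂/C₁ = 35.9.
U₂ = 35.9 × 1.72×10⁻⁹ = 6.19×10⁻⁸ J.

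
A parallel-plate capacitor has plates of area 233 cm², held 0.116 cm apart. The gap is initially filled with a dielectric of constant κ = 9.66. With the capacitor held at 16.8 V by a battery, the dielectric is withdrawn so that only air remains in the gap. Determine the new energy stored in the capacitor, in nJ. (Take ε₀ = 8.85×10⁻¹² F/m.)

U ≈ 25.1 nJ

A = 233 cm² = 2.33×10⁻² m².
Initially C₁ = κε₀A/d = 9.66 × 8.85×10⁻¹² × 2.33×10⁻² / 1.16×10⁻³ = 1.72×10⁻⁹ F.
U₁ = 2.42×10⁻⁷ J.
Battery connected ⇒ V is held fixed. C₂ = 0.104 C₁ and U = ½CV², so U₂/U₁ = C₂/C₁ = 0.104.
U₂ = 0.104 × 2.42×10⁻⁷ = 2.51×10⁻⁸ J.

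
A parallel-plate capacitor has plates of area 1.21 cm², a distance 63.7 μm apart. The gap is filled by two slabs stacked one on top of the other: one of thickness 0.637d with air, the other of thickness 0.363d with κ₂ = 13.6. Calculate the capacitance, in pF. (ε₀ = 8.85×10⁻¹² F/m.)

25.3 pF

A = 1.21 cm² = 1.21×10⁻⁴ m².
Stacked slabs ⇒ two capacitors in series, each with the full plate area.
C₁ = κ₁ε₀A/d₁ = 1.00 × 8.85×10⁻¹² × 1.21×10⁻⁴ / 4.06×10⁻⁵ = 2.64×10⁻¹¹ F.
C₂ = κ₂ε₀A/d₂ = 13.6 × 8.85×10⁻¹² × 1.21×10⁻⁴ / 2.31×10⁻⁵ = 6.30×10⁻¹⁰ F.
C = (1/C₁ + 1/C₂)⁻¹ = 2.53×10⁻¹¹ F.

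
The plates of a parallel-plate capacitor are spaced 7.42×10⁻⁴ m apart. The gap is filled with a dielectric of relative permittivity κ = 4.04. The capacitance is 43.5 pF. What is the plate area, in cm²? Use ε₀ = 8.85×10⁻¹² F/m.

A = Cd/(κε₀) = 4.35×10⁻¹¹ × 7.42×10⁻⁴ / (4.04 × 8.85×10⁻¹²) = 9.03×10⁻⁴ m².

9.03 cm²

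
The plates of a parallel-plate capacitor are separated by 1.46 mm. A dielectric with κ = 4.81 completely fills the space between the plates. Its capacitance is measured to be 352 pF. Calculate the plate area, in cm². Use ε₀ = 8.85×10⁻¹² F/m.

A = Cd/(κε₀) = 3.52×10⁻¹⁰ × 1.46×10⁻³ / (4.81 × 8.85×10⁻¹²) = 1.21×10⁻² m².

A ≈ 121 cm²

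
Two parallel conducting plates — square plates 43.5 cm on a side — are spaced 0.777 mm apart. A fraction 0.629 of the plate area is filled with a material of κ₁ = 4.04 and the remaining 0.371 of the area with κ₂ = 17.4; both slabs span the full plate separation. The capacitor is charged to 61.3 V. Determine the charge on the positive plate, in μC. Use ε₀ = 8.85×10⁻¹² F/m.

Q ≈ 1.19 μC

A = (43.5 cm)² = 0.189 m².
Side-by-side slabs ⇒ two capacitors in parallel, each spanning the full gap.
C₁ = κ₁ε₀A₁/d = 4.04 × 8.85×10⁻¹² × 0.119 / 7.77×10⁻⁴ = 5.48×10⁻⁹ F.
C₂ = κ₂ε₀A₂/d = 17.4 × 8.85×10⁻¹² × 7.02×10⁻² / 7.77×10⁻⁴ = 1.39×10⁻⁸ F.
C = C₁ + C₂ = 1.94×10⁻⁸ F.
Q = CV = 1.94×10⁻⁸ × 61.3 = 1.19×10⁻⁶ C.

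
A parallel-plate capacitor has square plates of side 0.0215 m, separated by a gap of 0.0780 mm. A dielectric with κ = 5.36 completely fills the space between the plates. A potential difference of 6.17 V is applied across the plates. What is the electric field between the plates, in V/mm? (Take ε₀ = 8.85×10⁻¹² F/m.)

E = V/d = 6.17 / 7.80×10⁻⁵ = 7.91×10⁴ V/m.

E ≈ 79.1 V/mm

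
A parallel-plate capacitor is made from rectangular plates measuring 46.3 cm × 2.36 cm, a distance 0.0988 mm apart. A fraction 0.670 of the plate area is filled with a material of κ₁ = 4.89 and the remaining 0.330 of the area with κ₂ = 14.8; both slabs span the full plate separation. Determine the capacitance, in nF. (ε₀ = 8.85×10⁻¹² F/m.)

A = 46.3 × 2.36 cm² = 1.09×10⁻² m².
Side-by-side slabs ⇒ two capacitors in parallel, each spanning the full gap.
C₁ = κ₁ε₀A₁/d = 4.89 × 8.85×10⁻¹² × 7.32×10⁻³ / 9.88×10⁻⁵ = 3.21×10⁻⁹ F.
C₂ = κ₂ε₀A₂/d = 14.8 × 8.85×10⁻¹² × 3.61×10⁻³ / 9.88×10⁻⁵ = 4.78×10⁻⁹ F.
C = C₁ + C₂ = 7.99×10⁻⁹ F.

C ≈ 7.99 nF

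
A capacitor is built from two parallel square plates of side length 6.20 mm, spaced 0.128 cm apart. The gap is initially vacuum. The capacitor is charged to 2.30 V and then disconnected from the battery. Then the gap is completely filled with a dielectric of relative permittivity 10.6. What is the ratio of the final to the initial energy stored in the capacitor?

0.0943

Isolated ⇒ Q is held fixed.
C₂ = 10.6 C₁ and U = Q²/(2C), so U₂/U₁ = C₁/C₂ = 0.0943.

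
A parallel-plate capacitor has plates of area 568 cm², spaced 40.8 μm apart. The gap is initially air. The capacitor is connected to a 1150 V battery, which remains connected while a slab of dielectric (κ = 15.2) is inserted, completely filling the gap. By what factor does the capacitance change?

C = κε₀A/d scales with κ, so C₂/C₁ = κ = 15.2.

15.2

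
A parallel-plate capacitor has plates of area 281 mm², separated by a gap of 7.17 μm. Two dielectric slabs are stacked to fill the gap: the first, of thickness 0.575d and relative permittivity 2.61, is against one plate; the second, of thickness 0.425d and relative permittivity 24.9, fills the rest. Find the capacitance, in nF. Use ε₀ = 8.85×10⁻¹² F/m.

A = 281 mm² = 2.81×10⁻⁴ m².
Stacked slabs ⇒ two capacitors in series, each with the full plate area.
C₁ = κ₁ε₀A/d₁ = 2.61 × 8.85×10⁻¹² × 2.81×10⁻⁴ / 4.12×10⁻⁶ = 1.57×10⁻⁹ F.
C₂ = κ₂ε₀A/d₂ = 24.9 × 8.85×10⁻¹² × 2.81×10⁻⁴ / 3.05×10⁻⁶ = 2.03×10⁻⁸ F.
C = (1/C₁ + 1/C₂)⁻¹ = 1.46×10⁻⁹ F.

1.46 nF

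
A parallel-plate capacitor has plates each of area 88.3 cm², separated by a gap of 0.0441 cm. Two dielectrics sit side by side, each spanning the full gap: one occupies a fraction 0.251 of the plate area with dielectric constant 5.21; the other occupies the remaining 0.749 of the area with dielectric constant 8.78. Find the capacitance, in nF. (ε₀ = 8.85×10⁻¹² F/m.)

A = 88.3 cm² = 8.83×10⁻³ m².
Side-by-side slabs ⇒ two capacitors in parallel, each spanning the full gap.
C₁ = κ₁ε₀A₁/d = 5.21 × 8.85×10⁻¹² × 2.22×10⁻³ / 4.41×10⁻⁴ = 2.32×10⁻¹⁰ F.
C₂ = κ₂ε₀A₂/d = 8.78 × 8.85×10⁻¹² × 6.61×10⁻³ / 4.41×10⁻⁴ = 1.17×10⁻⁹ F.
C = C₁ + C₂ = 1.40×10⁻⁹ F.

C ≈ 1.40 nF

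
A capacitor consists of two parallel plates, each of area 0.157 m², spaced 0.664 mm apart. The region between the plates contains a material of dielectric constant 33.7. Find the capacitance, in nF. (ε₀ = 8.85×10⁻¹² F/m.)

70.5 nF

C = κε₀A/d = 33.7 × 8.85×10⁻¹² × 0.157 / 6.64×10⁻⁴ = 7.05×10⁻⁸ F.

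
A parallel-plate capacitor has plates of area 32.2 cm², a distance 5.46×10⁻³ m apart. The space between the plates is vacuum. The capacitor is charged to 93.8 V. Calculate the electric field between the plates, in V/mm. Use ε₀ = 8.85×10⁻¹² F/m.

E = V/d = 93.8 / 5.46×10⁻³ = 1.72×10⁴ V/m.

17.2 V/mm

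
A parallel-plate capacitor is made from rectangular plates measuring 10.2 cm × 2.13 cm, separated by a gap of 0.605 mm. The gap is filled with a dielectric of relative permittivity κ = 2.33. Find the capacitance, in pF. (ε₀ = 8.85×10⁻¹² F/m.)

C ≈ 74.0 pF

A = 10.2 × 2.13 cm² = 2.17×10⁻³ m².
C = κε₀A/d = 2.33 × 8.85×10⁻¹² × 2.17×10⁻³ / 6.05×10⁻⁴ = 7.40×10⁻¹¹ F.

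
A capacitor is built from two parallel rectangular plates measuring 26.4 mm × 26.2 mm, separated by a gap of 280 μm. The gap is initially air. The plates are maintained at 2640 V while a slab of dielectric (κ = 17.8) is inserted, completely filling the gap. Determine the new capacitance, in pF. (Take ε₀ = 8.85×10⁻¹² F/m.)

389 pF

A = 26.4 × 26.2 mm² = 6.92×10⁻⁴ m².
Initially C₁ = ε₀A/d = 8.85×10⁻¹² × 6.92×10⁻⁴ / 2.80×10⁻⁴ = 2.19×10⁻¹¹ F.
C = κε₀A/d scales with κ, so C₂/C₁ = κ = 17.8.
C₂ = 17.8 × 2.19×10⁻¹¹ = 3.89×10⁻¹⁰ F.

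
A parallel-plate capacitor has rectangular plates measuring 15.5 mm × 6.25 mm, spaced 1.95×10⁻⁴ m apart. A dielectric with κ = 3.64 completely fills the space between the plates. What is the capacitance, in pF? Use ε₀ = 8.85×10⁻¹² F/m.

A = 15.5 × 6.25 mm² = 9.69×10⁻⁵ m².
C = κε₀A/d = 3.64 × 8.85×10⁻¹² × 9.69×10⁻⁵ / 1.95×10⁻⁴ = 1.60×10⁻¹¹ F.

16.0 pF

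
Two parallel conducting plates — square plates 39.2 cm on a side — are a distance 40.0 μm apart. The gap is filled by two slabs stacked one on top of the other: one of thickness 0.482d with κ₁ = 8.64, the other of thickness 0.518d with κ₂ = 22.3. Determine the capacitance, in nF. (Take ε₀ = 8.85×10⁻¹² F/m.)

C ≈ 430 nF

A = (39.2 cm)² = 0.154 m².
Stacked slabs ⇒ two capacitors in series, each with the full plate area.
C₁ = κ₁ε₀A/d₁ = 8.64 × 8.85×10⁻¹² × 0.154 / 1.93×10⁻⁵ = 6.09×10⁻⁷ F.
C₂ = κ₂ε₀A/d₂ = 22.3 × 8.85×10⁻¹² × 0.154 / 2.07×10⁻⁵ = 1.46×10⁻⁶ F.
C = (1/C₁ + 1/C₂)⁻¹ = 4.30×10⁻⁷ F.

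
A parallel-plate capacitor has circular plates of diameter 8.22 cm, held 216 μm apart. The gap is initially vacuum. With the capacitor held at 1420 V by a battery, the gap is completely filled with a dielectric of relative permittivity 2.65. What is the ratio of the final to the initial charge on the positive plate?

Q₂/Q₁ ≈ 2.65

Battery connected ⇒ V is held fixed.
C₂ = 2.65 C₁ and Q = CV, so Q₂/Q₁ = C₂/C₁ = 2.65.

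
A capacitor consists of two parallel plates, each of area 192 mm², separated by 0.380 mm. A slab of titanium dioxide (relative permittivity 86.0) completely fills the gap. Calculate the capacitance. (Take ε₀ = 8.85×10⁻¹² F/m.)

A = 192 mm² = 1.92×10⁻⁴ m².
C = κε₀A/d = 86.0 × 8.85×10⁻¹² × 1.92×10⁻⁴ / 3.80×10⁻⁴ = 3.85×10⁻¹⁰ F.

385 pF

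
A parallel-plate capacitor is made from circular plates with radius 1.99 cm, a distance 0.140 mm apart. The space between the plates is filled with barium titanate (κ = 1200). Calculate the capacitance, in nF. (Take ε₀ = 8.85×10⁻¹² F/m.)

C ≈ 94.4 nF

A = π(1.99 cm)² = 1.24×10⁻³ m².
C = κε₀A/d = 1200 × 8.85×10⁻¹² × 1.24×10⁻³ / 1.40×10⁻⁴ = 9.44×10⁻⁸ F.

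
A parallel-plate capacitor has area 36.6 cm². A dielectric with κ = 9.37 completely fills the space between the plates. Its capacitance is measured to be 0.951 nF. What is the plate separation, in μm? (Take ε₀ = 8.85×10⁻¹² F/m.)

A = 36.6 cm² = 3.66×10⁻³ m².
d = κε₀A/C = 9.37 × 8.85×10⁻¹² × 3.66×10⁻³ / 9.51×10⁻¹⁰ = 3.19×10⁻⁴ m.

d ≈ 319 μm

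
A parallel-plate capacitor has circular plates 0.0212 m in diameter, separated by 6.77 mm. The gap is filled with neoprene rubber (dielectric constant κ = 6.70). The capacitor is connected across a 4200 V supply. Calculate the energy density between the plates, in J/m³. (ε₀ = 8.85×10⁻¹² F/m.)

E = V/d = 4200 / 6.77×10⁻³ = 6.20×10⁵ V/m.
u = ½κε₀E² = ½ × 6.70 × 8.85×10⁻¹² × (6.20×10⁵)² = 11.4 J/m³.

u ≈ 11.4 J/m³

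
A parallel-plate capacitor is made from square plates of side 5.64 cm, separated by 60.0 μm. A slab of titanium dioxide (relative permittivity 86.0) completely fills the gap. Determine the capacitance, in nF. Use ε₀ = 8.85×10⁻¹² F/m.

A = (5.64 cm)² = 3.18×10⁻³ m².
C = κε₀A/d = 86.0 × 8.85×10⁻¹² × 3.18×10⁻³ / 6.00×10⁻⁵ = 4.04×10⁻⁸ F.

C ≈ 40.4 nF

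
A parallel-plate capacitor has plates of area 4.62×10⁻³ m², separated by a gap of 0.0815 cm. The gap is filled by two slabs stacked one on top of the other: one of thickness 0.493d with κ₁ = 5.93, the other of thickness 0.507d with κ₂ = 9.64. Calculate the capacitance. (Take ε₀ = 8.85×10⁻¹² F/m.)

Stacked slabs ⇒ two capacitors in series, each with the full plate area.
C₁ = κ₁ε₀A/d₁ = 5.93 × 8.85×10⁻¹² × 4.62×10⁻³ / 4.02×10⁻⁴ = 6.03×10⁻¹⁰ F.
C₂ = κ₂ε₀A/d₂ = 9.64 × 8.85×10⁻¹² × 4.62×10⁻³ / 4.13×10⁻⁴ = 9.54×10⁻¹⁰ F.
C = (1/C₁ + 1/C₂)⁻¹ = 3.70×10⁻¹⁰ F.

C ≈ 370 pF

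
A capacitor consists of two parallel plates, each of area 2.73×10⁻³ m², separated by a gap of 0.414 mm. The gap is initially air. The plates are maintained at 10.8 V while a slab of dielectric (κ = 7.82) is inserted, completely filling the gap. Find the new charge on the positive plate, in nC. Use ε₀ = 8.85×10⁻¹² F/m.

Initially C₁ = ε₀A/d = 8.85×10⁻¹² × 2.73×10⁻³ / 4.14×10⁻⁴ = 5.84×10⁻¹¹ F.
Q₁ = 6.30×10⁻¹⁰ C.
Battery connected ⇒ V is held fixed. C₂ = 7.82 C₁ and Q = CV, so Q₂/Q₁ = C₂/C₁ = 7.82.
Q₂ = 7.82 × 6.30×10⁻¹⁰ = 4.93×10⁻⁹ C.

4.93 nC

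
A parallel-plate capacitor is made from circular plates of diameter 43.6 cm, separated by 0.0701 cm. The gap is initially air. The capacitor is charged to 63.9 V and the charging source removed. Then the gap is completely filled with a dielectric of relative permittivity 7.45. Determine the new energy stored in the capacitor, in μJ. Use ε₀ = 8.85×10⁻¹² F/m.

U ≈ 0.517 μJ

A = π(43.6/2 cm)² = 0.149 m².
Initially C₁ = ε₀A/d = 8.85×10⁻¹² × 0.149 / 7.01×10⁻⁴ = 1.88×10⁻⁹ F.
U₁ = 3.85×10⁻⁶ J.
Isolated ⇒ Q is held fixed. C₂ = 7.45 C₁ and U = Q²/(2C), so U₂/U₁ = C₁/C₂ = 0.134.
U₂ = 0.134 × 3.85×10⁻⁶ = 5.17×10⁻⁷ J.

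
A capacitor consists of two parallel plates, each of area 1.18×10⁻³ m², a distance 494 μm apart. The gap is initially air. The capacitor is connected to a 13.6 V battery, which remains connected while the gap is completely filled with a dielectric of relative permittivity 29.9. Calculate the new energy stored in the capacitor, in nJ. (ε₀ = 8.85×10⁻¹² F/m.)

Initially C₁ = ε₀A/d = 8.85×10⁻¹² × 1.18×10⁻³ / 4.94×10⁻⁴ = 2.11×10⁻¹¹ F.
U₁ = 1.95×10⁻⁹ J.
Battery connected ⇒ V is held fixed. C₂ = 29.9 C₁ and U = ½CV², so U₂/U₁ = C₂/C₁ = 29.9.
U₂ = 29.9 × 1.95×10⁻⁹ = 5.85×10⁻⁸ J.

U ≈ 58.5 nJ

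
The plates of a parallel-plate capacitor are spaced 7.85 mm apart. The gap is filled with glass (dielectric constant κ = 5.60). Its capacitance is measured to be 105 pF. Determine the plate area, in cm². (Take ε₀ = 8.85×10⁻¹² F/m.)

A = Cd/(κε₀) = 1.05×10⁻¹⁰ × 7.85×10⁻³ / (5.60 × 8.85×10⁻¹²) = 1.66×10⁻² m².

A ≈ 166 cm²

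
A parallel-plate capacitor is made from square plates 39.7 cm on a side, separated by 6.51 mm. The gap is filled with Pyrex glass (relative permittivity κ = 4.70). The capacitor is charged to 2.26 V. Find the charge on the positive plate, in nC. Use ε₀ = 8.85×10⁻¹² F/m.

A = (39.7 cm)² = 0.158 m².
C = κε₀A/d = 4.70 × 8.85×10⁻¹² × 0.158 / 6.51×10⁻³ = 1.01×10⁻⁹ F.
Q = CV = 1.01×10⁻⁹ × 2.26 = 2.28×10⁻⁹ C.

2.28 nC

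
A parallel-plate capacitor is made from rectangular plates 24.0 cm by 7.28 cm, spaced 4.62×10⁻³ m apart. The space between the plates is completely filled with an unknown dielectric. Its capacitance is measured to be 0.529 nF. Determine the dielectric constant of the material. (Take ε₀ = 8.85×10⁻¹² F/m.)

A = 24.0 × 7.28 cm² = 1.75×10⁻² m².
κ = Cd/(ε₀A) = 5.29×10⁻¹⁰ × 4.62×10⁻³ / (8.85×10⁻¹² × 1.75×10⁻²) = 15.8.

κ ≈ 15.8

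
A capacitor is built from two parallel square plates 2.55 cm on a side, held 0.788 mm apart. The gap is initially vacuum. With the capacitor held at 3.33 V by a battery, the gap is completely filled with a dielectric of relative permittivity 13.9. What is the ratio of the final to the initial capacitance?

C₂/C₁ ≈ 13.9

C = κε₀A/d scales with κ, so C₂/C₁ = κ = 13.9.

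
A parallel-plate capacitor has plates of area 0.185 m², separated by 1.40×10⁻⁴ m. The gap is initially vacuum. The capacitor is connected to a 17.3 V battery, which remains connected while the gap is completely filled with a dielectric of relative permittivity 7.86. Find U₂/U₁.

U₂/U₁ ≈ 7.86

Battery connected ⇒ V is held fixed.
C₂ = 7.86 C₁ and U = ½CV², so U₂/U₁ = C₂/C₁ = 7.86.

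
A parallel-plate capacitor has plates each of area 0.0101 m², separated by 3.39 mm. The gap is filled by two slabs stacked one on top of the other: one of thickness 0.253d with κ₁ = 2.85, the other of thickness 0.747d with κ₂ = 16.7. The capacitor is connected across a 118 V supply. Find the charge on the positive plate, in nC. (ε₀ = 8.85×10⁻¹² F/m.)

Stacked slabs ⇒ two capacitors in series, each with the full plate area.
C₁ = κ₁ε₀A/d₁ = 2.85 × 8.85×10⁻¹² × 1.01×10⁻² / 8.58×10⁻⁴ = 2.97×10⁻¹⁰ F.
C₂ = κ₂ε₀A/d₂ = 16.7 × 8.85×10⁻¹² × 1.01×10⁻² / 2.53×10⁻³ = 5.89×10⁻¹⁰ F.
C = (1/C₁ + 1/C₂)⁻¹ = 1.98×10⁻¹⁰ F.
Q = CV = 1.98×10⁻¹⁰ × 118 = 2.33×10⁻⁸ C.

23.3 nC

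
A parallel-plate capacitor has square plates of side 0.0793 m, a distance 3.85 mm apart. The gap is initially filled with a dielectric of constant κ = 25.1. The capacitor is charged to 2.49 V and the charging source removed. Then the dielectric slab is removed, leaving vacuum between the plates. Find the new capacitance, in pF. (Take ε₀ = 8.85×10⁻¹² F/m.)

14.5 pF

A = (0.0793 m)² = 6.29×10⁻³ m².
Initially C₁ = κε₀A/d = 25.1 × 8.85×10⁻¹² × 6.29×10⁻³ / 3.85×10⁻³ = 3.63×10⁻¹⁰ F.
C = κε₀A/d scales with κ, so C₂/C₁ = 1/κ = 1/25.1 = 0.0398.
C₂ = 0.0398 × 3.63×10⁻¹⁰ = 1.45×10⁻¹¹ F.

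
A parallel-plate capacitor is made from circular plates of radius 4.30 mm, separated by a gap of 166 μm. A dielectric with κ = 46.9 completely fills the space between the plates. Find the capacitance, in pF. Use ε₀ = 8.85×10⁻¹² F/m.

A = π(4.30 mm)² = 5.81×10⁻⁵ m².
C = κε₀A/d = 46.9 × 8.85×10⁻¹² × 5.81×10⁻⁵ / 1.66×10⁻⁴ = 1.45×10⁻¹⁰ F.

145 pF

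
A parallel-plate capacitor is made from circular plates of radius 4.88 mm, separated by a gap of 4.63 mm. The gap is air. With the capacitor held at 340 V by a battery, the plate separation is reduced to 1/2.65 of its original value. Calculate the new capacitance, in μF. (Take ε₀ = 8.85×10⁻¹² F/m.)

A = π(4.88 mm)² = 7.48×10⁻⁵ m².
Initially C₁ = ε₀A/d = 8.85×10⁻¹² × 7.48×10⁻⁵ / 4.63×10⁻³ = 1.43×10⁻¹³ F.
C = ε₀A/d scales as 1/d, so C₂/C₁ = d₁/d₂ = 2.65.
C₂ = 2.65 × 1.43×10⁻¹³ = 3.79×10⁻¹³ F.

C ≈ 3.79×10⁻⁷ μF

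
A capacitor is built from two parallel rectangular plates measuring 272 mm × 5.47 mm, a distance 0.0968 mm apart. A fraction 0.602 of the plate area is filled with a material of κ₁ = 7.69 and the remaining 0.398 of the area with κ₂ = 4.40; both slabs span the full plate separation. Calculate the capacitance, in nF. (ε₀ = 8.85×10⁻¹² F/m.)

0.868 nF

A = 272 × 5.47 mm² = 1.49×10⁻³ m².
Side-by-side slabs ⇒ two capacitors in parallel, each spanning the full gap.
C₁ = κ₁ε₀A₁/d = 7.69 × 8.85×10⁻¹² × 8.96×10⁻⁴ / 9.68×10⁻⁵ = 6.30×10⁻¹⁰ F.
C₂ = κ₂ε₀A₂/d = 4.40 × 8.85×10⁻¹² × 5.92×10⁻⁴ / 9.68×10⁻⁵ = 2.38×10⁻¹⁰ F.
C = C₁ + C₂ = 8.68×10⁻¹⁰ F.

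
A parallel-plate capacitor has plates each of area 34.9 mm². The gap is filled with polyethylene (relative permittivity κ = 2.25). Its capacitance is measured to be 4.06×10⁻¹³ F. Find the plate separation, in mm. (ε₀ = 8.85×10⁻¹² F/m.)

A = 34.9 mm² = 3.49×10⁻⁵ m².
d = κε₀A/C = 2.25 × 8.85×10⁻¹² × 3.49×10⁻⁵ / 4.06×10⁻¹³ = 1.71×10⁻³ m.

d ≈ 1.71 mm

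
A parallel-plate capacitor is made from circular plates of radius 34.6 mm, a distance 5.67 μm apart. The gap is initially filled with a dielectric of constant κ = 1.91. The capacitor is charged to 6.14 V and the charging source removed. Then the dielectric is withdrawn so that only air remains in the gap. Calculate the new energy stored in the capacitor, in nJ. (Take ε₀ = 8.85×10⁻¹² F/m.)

U ≈ 404 nJ

A = π(34.6 mm)² = 3.76×10⁻³ m².
Initially C₁ = κε₀A/d = 1.91 × 8.85×10⁻¹² × 3.76×10⁻³ / 5.67×10⁻⁶ = 1.12×10⁻⁸ F.
U₁ = 2.11×10⁻⁷ J.
Isolated ⇒ Q is held fixed. C₂ = 0.524 C₁ and U = Q²/(2C), so U₂/U₁ = C₁/C₂ = 1.91.
U₂ = 1.91 × 2.11×10⁻⁷ = 4.04×10⁻⁷ J.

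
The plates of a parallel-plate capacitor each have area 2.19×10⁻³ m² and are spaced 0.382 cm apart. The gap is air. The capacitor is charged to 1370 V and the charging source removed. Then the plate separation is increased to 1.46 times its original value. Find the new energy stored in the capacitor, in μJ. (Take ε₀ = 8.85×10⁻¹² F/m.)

6.95 μJ

Initially C₁ = ε₀A/d = 8.85×10⁻¹² × 2.19×10⁻³ / 3.82×10⁻³ = 5.07×10⁻¹² F.
U₁ = 4.76×10⁻⁶ J.
Isolated ⇒ Q is held fixed. C₂ = 0.685 C₁ and U = Q²/(2C), so U₂/U₁ = C₁/C₂ = 1.46.
U₂ = 1.46 × 4.76×10⁻⁶ = 6.95×10⁻⁶ J.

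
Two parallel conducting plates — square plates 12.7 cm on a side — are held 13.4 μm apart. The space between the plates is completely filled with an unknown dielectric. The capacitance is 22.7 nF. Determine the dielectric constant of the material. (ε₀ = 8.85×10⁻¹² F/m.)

A = (12.7 cm)² = 1.61×10⁻² m².
κ = Cd/(ε₀A) = 2.27×10⁻⁸ × 1.34×10⁻⁵ / (8.85×10⁻¹² × 1.61×10⁻²) = 2.13.

κ ≈ 2.13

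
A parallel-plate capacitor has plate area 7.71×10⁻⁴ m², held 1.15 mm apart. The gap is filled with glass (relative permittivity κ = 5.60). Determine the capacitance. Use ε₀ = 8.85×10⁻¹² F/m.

C = κε₀A/d = 5.60 × 8.85×10⁻¹² × 7.71×10⁻⁴ / 1.15×10⁻³ = 3.32×10⁻¹¹ F.

33.2 pF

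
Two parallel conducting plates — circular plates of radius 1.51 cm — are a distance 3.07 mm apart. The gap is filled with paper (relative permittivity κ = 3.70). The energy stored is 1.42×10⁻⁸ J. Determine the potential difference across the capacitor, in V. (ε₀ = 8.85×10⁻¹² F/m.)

61.0 V

A = π(1.51 cm)² = 7.16×10⁻⁴ m².
C = κε₀A/d = 3.70 × 8.85×10⁻¹² × 7.16×10⁻⁴ / 3.07×10⁻³ = 7.64×10⁻¹² F.
V = √(2U/C) = √(2 × 1.42×10⁻⁸ / 7.64×10⁻¹²) = 61.0 V.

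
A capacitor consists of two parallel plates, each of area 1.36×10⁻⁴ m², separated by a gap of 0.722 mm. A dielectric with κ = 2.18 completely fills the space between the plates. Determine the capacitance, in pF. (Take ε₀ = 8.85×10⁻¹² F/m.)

C = κε₀A/d = 2.18 × 8.85×10⁻¹² × 1.36×10⁻⁴ / 7.22×10⁻⁴ = 3.63×10⁻¹² F.

3.63 pF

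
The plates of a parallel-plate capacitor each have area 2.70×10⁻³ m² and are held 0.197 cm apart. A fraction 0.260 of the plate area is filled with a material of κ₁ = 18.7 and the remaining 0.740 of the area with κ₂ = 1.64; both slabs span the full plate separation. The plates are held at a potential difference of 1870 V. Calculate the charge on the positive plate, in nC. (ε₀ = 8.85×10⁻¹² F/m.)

Side-by-side slabs ⇒ two capacitors in parallel, each spanning the full gap.
C₁ = κ₁ε₀A₁/d = 18.7 × 8.85×10⁻¹² × 7.02×10⁻⁴ / 1.97×10⁻³ = 5.90×10⁻¹¹ F.
C₂ = κ₂ε₀A₂/d = 1.64 × 8.85×10⁻¹² × 2.00×10⁻³ / 1.97×10⁻³ = 1.47×10⁻¹¹ F.
C = C₁ + C₂ = 7.37×10⁻¹¹ F.
Q = CV = 7.37×10⁻¹¹ × 1870 = 1.38×10⁻⁷ C.

Q ≈ 138 nC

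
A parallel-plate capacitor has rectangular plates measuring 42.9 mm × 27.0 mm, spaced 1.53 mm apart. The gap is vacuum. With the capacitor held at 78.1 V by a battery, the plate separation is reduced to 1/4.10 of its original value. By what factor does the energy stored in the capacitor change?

Battery connected ⇒ V is held fixed.
C₂ = 4.10 C₁ and U = ½CV², so U₂/U₁ = C₂/C₁ = 4.10.

U₂/U₁ ≈ 4.10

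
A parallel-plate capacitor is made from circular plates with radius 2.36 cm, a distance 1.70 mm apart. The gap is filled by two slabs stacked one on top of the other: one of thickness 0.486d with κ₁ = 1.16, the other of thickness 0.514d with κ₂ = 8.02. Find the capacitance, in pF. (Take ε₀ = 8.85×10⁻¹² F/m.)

C ≈ 18.9 pF

A = π(2.36 cm)² = 1.75×10⁻³ m².
Stacked slabs ⇒ two capacitors in series, each with the full plate area.
C₁ = κ₁ε₀A/d₁ = 1.16 × 8.85×10⁻¹² × 1.75×10⁻³ / 8.26×10⁻⁴ = 2.17×10⁻¹¹ F.
C₂ = κ₂ε₀A/d₂ = 8.02 × 8.85×10⁻¹² × 1.75×10⁻³ / 8.74×10⁻⁴ = 1.42×10⁻¹⁰ F.
C = (1/C₁ + 1/C₂)⁻¹ = 1.89×10⁻¹¹ F.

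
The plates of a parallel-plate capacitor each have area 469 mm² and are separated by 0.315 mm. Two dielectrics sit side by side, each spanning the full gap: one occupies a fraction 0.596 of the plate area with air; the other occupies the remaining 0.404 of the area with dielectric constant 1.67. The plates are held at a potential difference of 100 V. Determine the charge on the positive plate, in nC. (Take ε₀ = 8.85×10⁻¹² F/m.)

A = 469 mm² = 4.69×10⁻⁴ m².
Side-by-side slabs ⇒ two capacitors in parallel, each spanning the full gap.
C₁ = κ₁ε₀A₁/d = 1.00 × 8.85×10⁻¹² × 2.80×10⁻⁴ / 3.15×10⁻⁴ = 7.85×10⁻¹² F.
C₂ = κ₂ε₀A₂/d = 1.67 × 8.85×10⁻¹² × 1.89×10⁻⁴ / 3.15×10⁻⁴ = 8.89×10⁻¹² F.
C = C₁ + C₂ = 1.67×10⁻¹¹ F.
Q = CV = 1.67×10⁻¹¹ × 100 = 1.67×10⁻⁹ C.

Q ≈ 1.67 nC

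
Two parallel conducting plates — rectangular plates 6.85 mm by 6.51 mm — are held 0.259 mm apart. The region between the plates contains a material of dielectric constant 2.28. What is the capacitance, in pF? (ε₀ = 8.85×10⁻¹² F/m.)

C ≈ 3.47 pF

A = 6.85 × 6.51 mm² = 4.46×10⁻⁵ m².
C = κε₀A/d = 2.28 × 8.85×10⁻¹² × 4.46×10⁻⁵ / 2.59×10⁻⁴ = 3.47×10⁻¹² F.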